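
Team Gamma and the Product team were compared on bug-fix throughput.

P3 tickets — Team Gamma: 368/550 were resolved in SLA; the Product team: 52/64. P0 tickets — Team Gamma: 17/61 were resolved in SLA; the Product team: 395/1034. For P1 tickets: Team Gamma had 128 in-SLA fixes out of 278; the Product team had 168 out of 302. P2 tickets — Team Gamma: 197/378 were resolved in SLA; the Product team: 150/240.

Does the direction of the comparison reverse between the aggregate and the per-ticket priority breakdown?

P3: Team Gamma 368/550 = 66.9%, the Product team 52/64 = 81.2% → the Product team
P0: Team Gamma 17/61 = 27.9%, the Product team 395/1034 = 38.2% → the Product team
P1: Team Gamma 128/278 = 46.0%, the Product team 168/302 = 55.6% → the Product team
P2: Team Gamma 197/378 = 52.1%, the Product team 150/240 = 62.5% → the Product team
Overall: Team Gamma 710/1267 = 56.0%, the Product team 765/1640 = 46.6% → Team Gamma
The Product team wins each ticket group but Team Gamma wins overall — the comparison reverses. The Product team's tickets skew toward P0, which has a lower base rate.

Yes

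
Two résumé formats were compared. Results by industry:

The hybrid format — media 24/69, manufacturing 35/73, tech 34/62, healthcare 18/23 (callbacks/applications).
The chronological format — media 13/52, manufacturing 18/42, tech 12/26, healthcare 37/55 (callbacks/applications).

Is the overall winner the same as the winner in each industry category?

Media: the hybrid format 24/69 = 34.8%, the chronological format 13/52 = 25.0% → the hybrid format
Manufacturing: the hybrid format 35/73 = 47.9%, the chronological format 18/42 = 42.9% → the hybrid format
Tech: the hybrid format 34/62 = 54.8%, the chronological format 12/26 = 46.2% → the hybrid format
Healthcare: the hybrid format 18/23 = 78.3%, the chronological format 37/55 = 67.3% → the hybrid format
Overall: the hybrid format 111/227 = 48.9%, the chronological format 80/175 = 45.7% → the hybrid format
The hybrid format wins overall and in every industry group — no reversal.

Yes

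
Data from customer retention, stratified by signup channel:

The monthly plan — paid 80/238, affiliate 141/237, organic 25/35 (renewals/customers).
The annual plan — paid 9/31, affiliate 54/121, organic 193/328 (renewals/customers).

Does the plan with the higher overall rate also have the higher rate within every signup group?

No

Paid: the monthly plan 80/238 = 33.6%, the annual plan 9/31 = 29.0% → the monthly plan
Affiliate: the monthly plan 141/237 = 59.5%, the annual plan 54/121 = 44.6% → the monthly plan
Organic: the monthly plan 25/35 = 71.4%, the annual plan 193/328 = 58.8% → the monthly plan
Overall: the monthly plan 246/510 = 48.2%, the annual plan 256/480 = 53.3% → the annual plan
The monthly plan wins each signup group but the annual plan wins overall — the comparison reverses. The monthly plan's customers skew toward paid, which has a lower base rate.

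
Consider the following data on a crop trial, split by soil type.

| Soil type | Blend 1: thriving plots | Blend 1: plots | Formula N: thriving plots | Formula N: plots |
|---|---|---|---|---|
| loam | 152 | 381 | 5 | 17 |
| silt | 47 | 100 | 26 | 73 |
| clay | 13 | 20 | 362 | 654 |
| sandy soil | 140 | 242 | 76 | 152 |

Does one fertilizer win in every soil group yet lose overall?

Yes

Loam: Blend 1 152/381 = 39.9%, Formula N 5/17 = 29.4% → Blend 1
Silt: Blend 1 47/100 = 47.0%, Formula N 26/73 = 35.6% → Blend 1
Clay: Blend 1 13/20 = 65.0%, Formula N 362/654 = 55.4% → Blend 1
Sandy soil: Blend 1 140/242 = 57.9%, Formula N 76/152 = 50.0% → Blend 1
Overall: Blend 1 352/743 = 47.4%, Formula N 469/896 = 52.3% → Formula N
Blend 1 wins each soil group but Formula N wins overall — the comparison reverses. Blend 1's plots skew toward loam, which has a lower base rate.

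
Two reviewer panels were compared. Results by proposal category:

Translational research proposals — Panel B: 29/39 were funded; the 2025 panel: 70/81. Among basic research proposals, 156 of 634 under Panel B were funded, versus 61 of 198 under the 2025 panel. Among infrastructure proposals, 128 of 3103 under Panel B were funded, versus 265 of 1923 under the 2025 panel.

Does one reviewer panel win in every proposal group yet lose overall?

Translational research: Panel B 29/39 = 74.4%, the 2025 panel 70/81 = 86.4% → the 2025 panel
Basic research: Panel B 156/634 = 24.6%, the 2025 panel 61/198 = 30.8% → the 2025 panel
Infrastructure: Panel B 128/3103 = 4.1%, the 2025 panel 265/1923 = 13.8% → the 2025 panel
Overall: Panel B 313/3776 = 8.3%, the 2025 panel 396/2202 = 18.0% → the 2025 panel
The 2025 panel wins overall and in every proposal group — no reversal.

No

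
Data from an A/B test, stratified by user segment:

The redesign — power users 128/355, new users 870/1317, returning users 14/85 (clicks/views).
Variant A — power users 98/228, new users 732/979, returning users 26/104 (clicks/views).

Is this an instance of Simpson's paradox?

No

Power users: the redesign 128/355 = 36.1%, Variant A 98/228 = 43.0% → Variant A
New users: the redesign 870/1317 = 66.1%, Variant A 732/979 = 74.8% → Variant A
Returning users: the redesign 14/85 = 16.5%, Variant A 26/104 = 25.0% → Variant A
Overall: the redesign 1012/1757 = 57.6%, Variant A 856/1311 = 65.3% → Variant A
Variant A wins overall and in every user group — no reversal.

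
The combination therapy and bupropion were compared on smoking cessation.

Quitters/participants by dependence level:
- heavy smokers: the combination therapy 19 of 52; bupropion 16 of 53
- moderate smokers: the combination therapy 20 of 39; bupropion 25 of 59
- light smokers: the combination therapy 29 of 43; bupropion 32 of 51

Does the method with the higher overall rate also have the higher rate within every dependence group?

Heavy smokers: the combination therapy 19/52 = 36.5%, bupropion 16/53 = 30.2% → the combination therapy
Moderate smokers: the combination therapy 20/39 = 51.3%, bupropion 25/59 = 42.4% → the combination therapy
Light smokers: the combination therapy 29/43 = 67.4%, bupropion 32/51 = 62.7% → the combination therapy
Overall: the combination therapy 68/134 = 50.7%, bupropion 73/163 = 44.8% → the combination therapy
The combination therapy wins overall and in every dependence group — no reversal.

Yes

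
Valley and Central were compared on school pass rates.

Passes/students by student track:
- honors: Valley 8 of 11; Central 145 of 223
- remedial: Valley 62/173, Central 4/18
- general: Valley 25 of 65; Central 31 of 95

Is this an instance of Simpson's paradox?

Yes

Honors: Valley 8/11 = 72.7%, Central 145/223 = 65.0% → Valley
Remedial: Valley 62/173 = 35.8%, Central 4/18 = 22.2% → Valley
General: Valley 25/65 = 38.5%, Central 31/95 = 32.6% → Valley
Overall: Valley 95/249 = 38.2%, Central 180/336 = 53.6% → Central
Valley wins each student group but Central wins overall — the comparison reverses. Valley's students skew toward remedial, which has a lower base rate.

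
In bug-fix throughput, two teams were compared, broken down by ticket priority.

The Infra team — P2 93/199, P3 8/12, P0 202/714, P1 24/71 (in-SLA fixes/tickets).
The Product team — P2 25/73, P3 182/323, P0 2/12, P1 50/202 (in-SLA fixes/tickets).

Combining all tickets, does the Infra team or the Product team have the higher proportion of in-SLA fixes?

the Product team

P2: the Infra team 93/199 = 46.7%, the Product team 25/73 = 34.2% → the Infra team
P3: the Infra team 8/12 = 66.7%, the Product team 182/323 = 56.3% → the Infra team
P0: the Infra team 202/714 = 28.3%, the Product team 2/12 = 16.7% → the Infra team
P1: the Infra team 24/71 = 33.8%, the Product team 50/202 = 24.8% → the Infra team
Overall: the Infra team 327/996 = 32.8%, the Product team 259/610 = 42.5% → the Product team
(The Infra team wins every ticket group but the Product team wins overall — the Infra team's tickets skew toward the low-rate P0 group.)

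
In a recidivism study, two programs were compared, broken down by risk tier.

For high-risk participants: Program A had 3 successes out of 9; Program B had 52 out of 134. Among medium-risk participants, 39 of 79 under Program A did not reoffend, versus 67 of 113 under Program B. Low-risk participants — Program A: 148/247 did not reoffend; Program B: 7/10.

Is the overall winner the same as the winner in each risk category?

No

High-risk: Program A 3/9 = 33.3%, Program B 52/134 = 38.8% → Program B
Medium-risk: Program A 39/79 = 49.4%, Program B 67/113 = 59.3% → Program B
Low-risk: Program A 148/247 = 59.9%, Program B 7/10 = 70.0% → Program B
Overall: Program A 190/335 = 56.7%, Program B 126/257 = 49.0% → Program A
Program B wins each risk group but Program A wins overall — the comparison reverses. Program B's participants skew toward high-risk, which has a lower base rate.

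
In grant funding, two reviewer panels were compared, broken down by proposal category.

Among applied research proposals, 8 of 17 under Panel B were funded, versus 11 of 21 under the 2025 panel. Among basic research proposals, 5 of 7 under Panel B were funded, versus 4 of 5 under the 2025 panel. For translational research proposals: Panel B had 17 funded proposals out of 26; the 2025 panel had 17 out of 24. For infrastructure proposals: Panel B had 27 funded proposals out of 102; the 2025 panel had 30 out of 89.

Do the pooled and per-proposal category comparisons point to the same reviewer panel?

Applied research: Panel B 8/17 = 47.1%, the 2025 panel 11/21 = 52.4% → the 2025 panel
Basic research: Panel B 5/7 = 71.4%, the 2025 panel 4/5 = 80.0% → the 2025 panel
Translational research: Panel B 17/26 = 65.4%, the 2025 panel 17/24 = 70.8% → the 2025 panel
Infrastructure: Panel B 27/102 = 26.5%, the 2025 panel 30/89 = 33.7% → the 2025 panel
Overall: Panel B 57/152 = 37.5%, the 2025 panel 62/139 = 44.6% → the 2025 panel
The 2025 panel wins overall and in every proposal group — no reversal.

Yes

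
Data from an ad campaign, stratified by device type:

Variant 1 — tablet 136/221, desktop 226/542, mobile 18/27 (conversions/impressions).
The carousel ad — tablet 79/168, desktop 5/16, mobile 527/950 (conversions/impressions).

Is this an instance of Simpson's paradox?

Yes

Tablet: Variant 1 136/221 = 61.5%, the carousel ad 79/168 = 47.0% → Variant 1
Desktop: Variant 1 226/542 = 41.7%, the carousel ad 5/16 = 31.2% → Variant 1
Mobile: Variant 1 18/27 = 66.7%, the carousel ad 527/950 = 55.5% → Variant 1
Overall: Variant 1 380/790 = 48.1%, the carousel ad 611/1134 = 53.9% → the carousel ad
Variant 1 wins each device group but the carousel ad wins overall — the comparison reverses. Variant 1's impressions skew toward desktop, which has a lower base rate.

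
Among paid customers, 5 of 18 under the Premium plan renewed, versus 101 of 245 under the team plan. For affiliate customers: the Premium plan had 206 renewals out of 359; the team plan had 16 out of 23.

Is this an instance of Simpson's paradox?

Paid: the Premium plan 5/18 = 27.8%, the team plan 101/245 = 41.2% → the team plan
Affiliate: the Premium plan 206/359 = 57.4%, the team plan 16/23 = 69.6% → the team plan
Overall: the Premium plan 211/377 = 56.0%, the team plan 117/268 = 43.7% → the Premium plan
The team plan wins each signup group but the Premium plan wins overall — the comparison reverses. The team plan's customers skew toward paid, which has a lower base rate.

Yes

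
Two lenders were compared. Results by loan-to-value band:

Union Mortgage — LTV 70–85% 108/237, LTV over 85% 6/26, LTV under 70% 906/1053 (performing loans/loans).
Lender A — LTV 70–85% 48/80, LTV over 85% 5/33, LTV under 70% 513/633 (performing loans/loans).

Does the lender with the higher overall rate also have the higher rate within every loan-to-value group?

LTV 70–85%: Union Mortgage 108/237 = 45.6%, Lender A 48/80 = 60.0% → Lender A
LTV over 85%: Union Mortgage 6/26 = 23.1%, Lender A 5/33 = 15.2% → Union Mortgage
LTV under 70%: Union Mortgage 906/1053 = 86.0%, Lender A 513/633 = 81.0% → Union Mortgage
Overall: Union Mortgage 1020/1316 = 77.5%, Lender A 566/746 = 75.9% → Union Mortgage
Neither sweeps: Union Mortgage wins 2 of 3 groups, Lender A wins 1. Union Mortgage wins overall but not every group — no Simpson reversal.

No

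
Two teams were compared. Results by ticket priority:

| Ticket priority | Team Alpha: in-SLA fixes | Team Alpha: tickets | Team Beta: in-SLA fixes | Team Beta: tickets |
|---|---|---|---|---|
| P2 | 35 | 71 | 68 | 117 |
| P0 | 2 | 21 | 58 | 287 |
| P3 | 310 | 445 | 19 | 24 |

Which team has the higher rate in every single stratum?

Team Beta

P2: Team Alpha 35/71 = 49.3%, Team Beta 68/117 = 58.1% → Team Beta
P0: Team Alpha 2/21 = 9.5%, Team Beta 58/287 = 20.2% → Team Beta
P3: Team Alpha 310/445 = 69.7%, Team Beta 19/24 = 79.2% → Team Beta
Team Beta has the higher rate in all 3 groups.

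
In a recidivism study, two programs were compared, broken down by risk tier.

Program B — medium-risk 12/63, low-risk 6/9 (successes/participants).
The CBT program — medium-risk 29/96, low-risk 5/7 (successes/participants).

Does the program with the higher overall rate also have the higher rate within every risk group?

Yes

Medium-risk: Program B 12/63 = 19.0%, the CBT program 29/96 = 30.2% → the CBT program
Low-risk: Program B 6/9 = 66.7%, the CBT program 5/7 = 71.4% → the CBT program
Overall: Program B 18/72 = 25.0%, the CBT program 34/103 = 33.0% → the CBT program
The CBT program wins overall and in every risk group — no reversal.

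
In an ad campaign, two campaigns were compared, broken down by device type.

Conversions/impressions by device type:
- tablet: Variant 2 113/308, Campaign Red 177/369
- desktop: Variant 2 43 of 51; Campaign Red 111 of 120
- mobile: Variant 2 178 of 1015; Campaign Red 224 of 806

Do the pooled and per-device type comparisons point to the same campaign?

Tablet: Variant 2 113/308 = 36.7%, Campaign Red 177/369 = 48.0% → Campaign Red
Desktop: Variant 2 43/51 = 84.3%, Campaign Red 111/120 = 92.5% → Campaign Red
Mobile: Variant 2 178/1015 = 17.5%, Campaign Red 224/806 = 27.8% → Campaign Red
Overall: Variant 2 334/1374 = 24.3%, Campaign Red 512/1295 = 39.5% → Campaign Red
Campaign Red wins overall and in every device group — no reversal.

Yes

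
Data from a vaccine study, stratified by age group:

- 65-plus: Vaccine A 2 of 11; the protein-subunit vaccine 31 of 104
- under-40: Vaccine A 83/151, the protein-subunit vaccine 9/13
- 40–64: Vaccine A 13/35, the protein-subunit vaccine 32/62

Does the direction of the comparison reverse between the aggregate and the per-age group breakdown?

Yes

65-plus: Vaccine A 2/11 = 18.2%, the protein-subunit vaccine 31/104 = 29.8% → the protein-subunit vaccine
Under-40: Vaccine A 83/151 = 55.0%, the protein-subunit vaccine 9/13 = 69.2% → the protein-subunit vaccine
40–64: Vaccine A 13/35 = 37.1%, the protein-subunit vaccine 32/62 = 51.6% → the protein-subunit vaccine
Overall: Vaccine A 98/197 = 49.7%, the protein-subunit vaccine 72/179 = 40.2% → Vaccine A
The protein-subunit vaccine wins each age group but Vaccine A wins overall — the comparison reverses. The protein-subunit vaccine's recipients skew toward 65-plus, which has a lower base rate.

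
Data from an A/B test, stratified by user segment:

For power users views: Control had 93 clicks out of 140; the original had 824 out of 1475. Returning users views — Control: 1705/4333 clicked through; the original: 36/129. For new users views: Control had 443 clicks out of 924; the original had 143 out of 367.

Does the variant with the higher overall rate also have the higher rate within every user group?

No

Power users: Control 93/140 = 66.4%, the original 824/1475 = 55.9% → Control
Returning users: Control 1705/4333 = 39.3%, the original 36/129 = 27.9% → Control
New users: Control 443/924 = 47.9%, the original 143/367 = 39.0% → Control
Overall: Control 2241/5397 = 41.5%, the original 1003/1971 = 50.9% → the original
Control wins each user group but the original wins overall — the comparison reverses. Control's views skew toward returning users, which has a lower base rate.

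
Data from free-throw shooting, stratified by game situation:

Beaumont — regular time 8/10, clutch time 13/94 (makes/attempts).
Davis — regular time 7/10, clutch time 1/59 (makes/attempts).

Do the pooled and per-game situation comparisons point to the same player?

Regular time: Beaumont 8/10 = 80.0%, Davis 7/10 = 70.0% → Beaumont
Clutch time: Beaumont 13/94 = 13.8%, Davis 1/59 = 1.7% → Beaumont
Overall: Beaumont 21/104 = 20.2%, Davis 8/69 = 11.6% → Beaumont
Beaumont wins overall and in every game group — no reversal.

Yes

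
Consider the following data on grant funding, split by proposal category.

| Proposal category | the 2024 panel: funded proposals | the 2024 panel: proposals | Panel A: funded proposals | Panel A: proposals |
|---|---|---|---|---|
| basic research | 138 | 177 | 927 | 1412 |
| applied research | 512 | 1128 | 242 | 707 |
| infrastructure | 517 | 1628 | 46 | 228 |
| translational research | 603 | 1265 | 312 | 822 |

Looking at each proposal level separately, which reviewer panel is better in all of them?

Basic research: the 2024 panel 138/177 = 78.0%, Panel A 927/1412 = 65.7% → the 2024 panel
Applied research: the 2024 panel 512/1128 = 45.4%, Panel A 242/707 = 34.2% → the 2024 panel
Infrastructure: the 2024 panel 517/1628 = 31.8%, Panel A 46/228 = 20.2% → the 2024 panel
Translational research: the 2024 panel 603/1265 = 47.7%, Panel A 312/822 = 38.0% → the 2024 panel
The 2024 panel has the higher rate in all 4 groups.

the 2024 panel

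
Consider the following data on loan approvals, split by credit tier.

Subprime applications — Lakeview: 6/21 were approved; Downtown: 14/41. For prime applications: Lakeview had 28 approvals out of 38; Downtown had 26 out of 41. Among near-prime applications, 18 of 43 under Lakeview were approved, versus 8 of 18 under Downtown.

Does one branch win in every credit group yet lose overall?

Subprime: Lakeview 6/21 = 28.6%, Downtown 14/41 = 34.1% → Downtown
Prime: Lakeview 28/38 = 73.7%, Downtown 26/41 = 63.4% → Lakeview
Near-prime: Lakeview 18/43 = 41.9%, Downtown 8/18 = 44.4% → Downtown
Overall: Lakeview 52/102 = 51.0%, Downtown 48/100 = 48.0% → Lakeview
Neither sweeps: Lakeview wins 1 of 3 groups, Downtown wins 2. Lakeview wins overall but not every group — no Simpson reversal.

No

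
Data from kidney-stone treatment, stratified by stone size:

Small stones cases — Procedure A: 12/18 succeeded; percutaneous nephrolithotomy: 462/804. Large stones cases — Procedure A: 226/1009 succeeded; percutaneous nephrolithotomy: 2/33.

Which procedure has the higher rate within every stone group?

Small stones: Procedure A 12/18 = 66.7%, percutaneous nephrolithotomy 462/804 = 57.5% → Procedure A
Large stones: Procedure A 226/1009 = 22.4%, percutaneous nephrolithotomy 2/33 = 6.1% → Procedure A
Procedure A has the higher rate in both groups.

Procedure A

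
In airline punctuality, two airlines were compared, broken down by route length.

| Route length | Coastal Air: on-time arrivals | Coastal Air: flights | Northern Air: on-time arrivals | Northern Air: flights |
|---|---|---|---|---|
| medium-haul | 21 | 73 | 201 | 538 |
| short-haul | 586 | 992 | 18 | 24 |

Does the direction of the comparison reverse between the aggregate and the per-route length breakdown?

Medium-haul: Coastal Air 21/73 = 28.8%, Northern Air 201/538 = 37.4% → Northern Air
Short-haul: Coastal Air 586/992 = 59.1%, Northern Air 18/24 = 75.0% → Northern Air
Overall: Coastal Air 607/1065 = 57.0%, Northern Air 219/562 = 39.0% → Coastal Air
Northern Air wins each route group but Coastal Air wins overall — the comparison reverses. Northern Air's flights skew toward medium-haul, which has a lower base rate.

Yes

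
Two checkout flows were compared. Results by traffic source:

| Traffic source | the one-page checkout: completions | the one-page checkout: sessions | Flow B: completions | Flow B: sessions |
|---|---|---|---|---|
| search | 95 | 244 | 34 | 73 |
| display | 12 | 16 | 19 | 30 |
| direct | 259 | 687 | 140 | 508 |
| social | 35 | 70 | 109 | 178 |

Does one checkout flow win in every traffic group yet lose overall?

No

Search: the one-page checkout 95/244 = 38.9%, Flow B 34/73 = 46.6% → Flow B
Display: the one-page checkout 12/16 = 75.0%, Flow B 19/30 = 63.3% → the one-page checkout
Direct: the one-page checkout 259/687 = 37.7%, Flow B 140/508 = 27.6% → the one-page checkout
Social: the one-page checkout 35/70 = 50.0%, Flow B 109/178 = 61.2% → Flow B
Overall: the one-page checkout 401/1017 = 39.4%, Flow B 302/789 = 38.3% → the one-page checkout
Neither sweeps: the one-page checkout wins 2 of 4 groups, Flow B wins 2. The one-page checkout wins overall but not every group — no Simpson reversal.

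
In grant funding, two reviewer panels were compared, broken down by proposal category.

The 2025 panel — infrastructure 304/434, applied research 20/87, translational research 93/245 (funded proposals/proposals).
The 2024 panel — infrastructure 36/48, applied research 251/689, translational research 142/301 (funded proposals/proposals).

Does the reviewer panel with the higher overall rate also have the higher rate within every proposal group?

Infrastructure: the 2025 panel 304/434 = 70.0%, the 2024 panel 36/48 = 75.0% → the 2024 panel
Applied research: the 2025 panel 20/87 = 23.0%, the 2024 panel 251/689 = 36.4% → the 2024 panel
Translational research: the 2025 panel 93/245 = 38.0%, the 2024 panel 142/301 = 47.2% → the 2024 panel
Overall: the 2025 panel 417/766 = 54.4%, the 2024 panel 429/1038 = 41.3% → the 2025 panel
The 2024 panel wins each proposal group but the 2025 panel wins overall — the comparison reverses. The 2024 panel's proposals skew toward applied research, which has a lower base rate.

No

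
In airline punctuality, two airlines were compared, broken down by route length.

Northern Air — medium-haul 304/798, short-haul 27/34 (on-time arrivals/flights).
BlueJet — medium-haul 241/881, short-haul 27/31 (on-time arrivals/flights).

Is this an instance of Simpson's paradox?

No

Medium-haul: Northern Air 304/798 = 38.1%, BlueJet 241/881 = 27.4% → Northern Air
Short-haul: Northern Air 27/34 = 79.4%, BlueJet 27/31 = 87.1% → BlueJet
Overall: Northern Air 331/832 = 39.8%, BlueJet 268/912 = 29.4% → Northern Air
Neither sweeps: Northern Air wins 1 of 2 groups, BlueJet wins 1. Northern Air wins overall but not every group — no Simpson reversal.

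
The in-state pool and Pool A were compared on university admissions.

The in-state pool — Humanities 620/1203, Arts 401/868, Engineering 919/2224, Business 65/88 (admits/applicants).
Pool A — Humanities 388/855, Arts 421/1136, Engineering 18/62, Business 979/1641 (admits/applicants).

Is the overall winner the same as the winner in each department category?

No

Humanities: the in-state pool 620/1203 = 51.5%, Pool A 388/855 = 45.4% → the in-state pool
Arts: the in-state pool 401/868 = 46.2%, Pool A 421/1136 = 37.1% → the in-state pool
Engineering: the in-state pool 919/2224 = 41.3%, Pool A 18/62 = 29.0% → the in-state pool
Business: the in-state pool 65/88 = 73.9%, Pool A 979/1641 = 59.7% → the in-state pool
Overall: the in-state pool 2005/4383 = 45.7%, Pool A 1806/3694 = 48.9% → Pool A
The in-state pool wins each department group but Pool A wins overall — the comparison reverses. The in-state pool's applicants skew toward Engineering, which has a lower base rate.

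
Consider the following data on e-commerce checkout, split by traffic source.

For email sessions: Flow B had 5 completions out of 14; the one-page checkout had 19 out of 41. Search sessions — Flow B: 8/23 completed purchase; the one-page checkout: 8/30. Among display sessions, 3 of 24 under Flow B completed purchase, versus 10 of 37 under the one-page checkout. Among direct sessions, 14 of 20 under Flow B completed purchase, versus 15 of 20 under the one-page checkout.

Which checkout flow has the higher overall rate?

the one-page checkout

Email: Flow B 5/14 = 35.7%, the one-page checkout 19/41 = 46.3% → the one-page checkout
Search: Flow B 8/23 = 34.8%, the one-page checkout 8/30 = 26.7% → Flow B
Display: Flow B 3/24 = 12.5%, the one-page checkout 10/37 = 27.0% → the one-page checkout
Direct: Flow B 14/20 = 70.0%, the one-page checkout 15/20 = 75.0% → the one-page checkout
Overall: Flow B 30/81 = 37.0%, the one-page checkout 52/128 = 40.6% → the one-page checkout
(Neither sweeps every traffic group, but the one-page checkout has the higher pooled rate.)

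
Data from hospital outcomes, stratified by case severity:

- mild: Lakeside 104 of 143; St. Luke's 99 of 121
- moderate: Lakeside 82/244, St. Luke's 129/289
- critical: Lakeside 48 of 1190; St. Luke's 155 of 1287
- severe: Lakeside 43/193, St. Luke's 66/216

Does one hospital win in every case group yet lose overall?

No

Mild: Lakeside 104/143 = 72.7%, St. Luke's 99/121 = 81.8% → St. Luke's
Moderate: Lakeside 82/244 = 33.6%, St. Luke's 129/289 = 44.6% → St. Luke's
Critical: Lakeside 48/1190 = 4.0%, St. Luke's 155/1287 = 12.0% → St. Luke's
Severe: Lakeside 43/193 = 22.3%, St. Luke's 66/216 = 30.6% → St. Luke's
Overall: Lakeside 277/1770 = 15.6%, St. Luke's 449/1913 = 23.5% → St. Luke's
St. Luke's wins overall and in every case group — no reversal.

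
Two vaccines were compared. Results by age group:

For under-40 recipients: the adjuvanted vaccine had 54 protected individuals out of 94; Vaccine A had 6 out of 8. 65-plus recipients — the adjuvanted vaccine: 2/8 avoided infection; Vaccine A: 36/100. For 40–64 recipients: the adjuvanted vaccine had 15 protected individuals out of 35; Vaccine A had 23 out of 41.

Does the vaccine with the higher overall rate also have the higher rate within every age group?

No

Under-40: the adjuvanted vaccine 54/94 = 57.4%, Vaccine A 6/8 = 75.0% → Vaccine A
65-plus: the adjuvanted vaccine 2/8 = 25.0%, Vaccine A 36/100 = 36.0% → Vaccine A
40–64: the adjuvanted vaccine 15/35 = 42.9%, Vaccine A 23/41 = 56.1% → Vaccine A
Overall: the adjuvanted vaccine 71/137 = 51.8%, Vaccine A 65/149 = 43.6% → the adjuvanted vaccine
Vaccine A wins each age group but the adjuvanted vaccine wins overall — the comparison reverses. Vaccine A's recipients skew toward 65-plus, which has a lower base rate.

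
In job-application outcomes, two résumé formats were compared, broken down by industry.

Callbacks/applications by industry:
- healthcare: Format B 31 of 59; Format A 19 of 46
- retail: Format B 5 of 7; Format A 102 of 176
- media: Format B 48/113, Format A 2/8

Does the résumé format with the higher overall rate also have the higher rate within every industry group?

Healthcare: Format B 31/59 = 52.5%, Format A 19/46 = 41.3% → Format B
Retail: Format B 5/7 = 71.4%, Format A 102/176 = 58.0% → Format B
Media: Format B 48/113 = 42.5%, Format A 2/8 = 25.0% → Format B
Overall: Format B 84/179 = 46.9%, Format A 123/230 = 53.5% → Format A
Format B wins each industry group but Format A wins overall — the comparison reverses. Format B's applications skew toward media, which has a lower base rate.

No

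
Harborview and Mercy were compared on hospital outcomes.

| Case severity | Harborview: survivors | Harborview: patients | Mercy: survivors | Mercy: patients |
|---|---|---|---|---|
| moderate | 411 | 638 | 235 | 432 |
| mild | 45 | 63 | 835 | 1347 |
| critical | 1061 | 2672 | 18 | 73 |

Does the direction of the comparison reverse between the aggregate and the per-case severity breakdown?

Yes

Moderate: Harborview 411/638 = 64.4%, Mercy 235/432 = 54.4% → Harborview
Mild: Harborview 45/63 = 71.4%, Mercy 835/1347 = 62.0% → Harborview
Critical: Harborview 1061/2672 = 39.7%, Mercy 18/73 = 24.7% → Harborview
Overall: Harborview 1517/3373 = 45.0%, Mercy 1088/1852 = 58.7% → Mercy
Harborview wins each case group but Mercy wins overall — the comparison reverses. Harborview's patients skew toward critical, which has a lower base rate.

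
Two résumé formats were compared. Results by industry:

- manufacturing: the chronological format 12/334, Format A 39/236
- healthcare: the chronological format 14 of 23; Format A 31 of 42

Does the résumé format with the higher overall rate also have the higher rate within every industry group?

Manufacturing: the chronological format 12/334 = 3.6%, Format A 39/236 = 16.5% → Format A
Healthcare: the chronological format 14/23 = 60.9%, Format A 31/42 = 73.8% → Format A
Overall: the chronological format 26/357 = 7.3%, Format A 70/278 = 25.2% → Format A
Format A wins overall and in every industry group — no reversal.

Yes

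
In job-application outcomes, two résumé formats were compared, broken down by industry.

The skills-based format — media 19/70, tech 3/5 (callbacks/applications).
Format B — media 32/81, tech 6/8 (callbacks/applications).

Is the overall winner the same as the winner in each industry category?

Yes

Media: the skills-based format 19/70 = 27.1%, Format B 32/81 = 39.5% → Format B
Tech: the skills-based format 3/5 = 60.0%, Format B 6/8 = 75.0% → Format B
Overall: the skills-based format 22/75 = 29.3%, Format B 38/89 = 42.7% → Format B
Format B wins overall and in every industry group — no reversal.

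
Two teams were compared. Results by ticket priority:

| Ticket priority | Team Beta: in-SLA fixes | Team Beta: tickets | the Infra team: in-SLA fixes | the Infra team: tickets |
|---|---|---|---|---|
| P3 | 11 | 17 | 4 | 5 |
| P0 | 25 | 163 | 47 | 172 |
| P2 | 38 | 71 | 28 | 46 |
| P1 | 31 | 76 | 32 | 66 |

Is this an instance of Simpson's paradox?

No

P3: Team Beta 11/17 = 64.7%, the Infra team 4/5 = 80.0% → the Infra team
P0: Team Beta 25/163 = 15.3%, the Infra team 47/172 = 27.3% → the Infra team
P2: Team Beta 38/71 = 53.5%, the Infra team 28/46 = 60.9% → the Infra team
P1: Team Beta 31/76 = 40.8%, the Infra team 32/66 = 48.5% → the Infra team
Overall: Team Beta 105/327 = 32.1%, the Infra team 111/289 = 38.4% → the Infra team
The Infra team wins overall and in every ticket group — no reversal.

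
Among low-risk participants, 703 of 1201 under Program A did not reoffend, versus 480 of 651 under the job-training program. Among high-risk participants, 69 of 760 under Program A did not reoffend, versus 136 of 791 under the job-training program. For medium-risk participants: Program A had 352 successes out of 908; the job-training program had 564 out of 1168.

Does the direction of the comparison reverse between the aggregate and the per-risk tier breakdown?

No

Low-risk: Program A 703/1201 = 58.5%, the job-training program 480/651 = 73.7% → the job-training program
High-risk: Program A 69/760 = 9.1%, the job-training program 136/791 = 17.2% → the job-training program
Medium-risk: Program A 352/908 = 38.8%, the job-training program 564/1168 = 48.3% → the job-training program
Overall: Program A 1124/2869 = 39.2%, the job-training program 1180/2610 = 45.2% → the job-training program
The job-training program wins overall and in every risk group — no reversal.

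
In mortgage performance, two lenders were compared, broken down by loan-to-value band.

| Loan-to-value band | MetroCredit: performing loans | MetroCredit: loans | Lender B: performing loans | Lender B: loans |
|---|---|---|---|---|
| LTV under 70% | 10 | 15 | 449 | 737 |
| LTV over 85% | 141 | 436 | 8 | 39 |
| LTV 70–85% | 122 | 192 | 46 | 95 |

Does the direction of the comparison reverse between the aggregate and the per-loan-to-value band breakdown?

Yes

LTV under 70%: MetroCredit 10/15 = 66.7%, Lender B 449/737 = 60.9% → MetroCredit
LTV over 85%: MetroCredit 141/436 = 32.3%, Lender B 8/39 = 20.5% → MetroCredit
LTV 70–85%: MetroCredit 122/192 = 63.5%, Lender B 46/95 = 48.4% → MetroCredit
Overall: MetroCredit 273/643 = 42.5%, Lender B 503/871 = 57.7% → Lender B
MetroCredit wins each loan-to-value group but Lender B wins overall — the comparison reverses. MetroCredit's loans skew toward LTV over 85%, which has a lower base rate.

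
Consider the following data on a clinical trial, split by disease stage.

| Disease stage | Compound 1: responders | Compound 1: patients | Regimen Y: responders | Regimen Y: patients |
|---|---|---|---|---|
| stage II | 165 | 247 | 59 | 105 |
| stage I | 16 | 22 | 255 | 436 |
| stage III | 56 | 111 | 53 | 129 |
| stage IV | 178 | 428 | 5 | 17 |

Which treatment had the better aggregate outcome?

Regimen Y

Stage II: Compound 1 165/247 = 66.8%, Regimen Y 59/105 = 56.2% → Compound 1
Stage I: Compound 1 16/22 = 72.7%, Regimen Y 255/436 = 58.5% → Compound 1
Stage III: Compound 1 56/111 = 50.5%, Regimen Y 53/129 = 41.1% → Compound 1
Stage IV: Compound 1 178/428 = 41.6%, Regimen Y 5/17 = 29.4% → Compound 1
Overall: Compound 1 415/808 = 51.4%, Regimen Y 372/687 = 54.1% → Regimen Y
(Compound 1 wins every disease group but Regimen Y wins overall — Compound 1's patients skew toward the low-rate stage IV group.)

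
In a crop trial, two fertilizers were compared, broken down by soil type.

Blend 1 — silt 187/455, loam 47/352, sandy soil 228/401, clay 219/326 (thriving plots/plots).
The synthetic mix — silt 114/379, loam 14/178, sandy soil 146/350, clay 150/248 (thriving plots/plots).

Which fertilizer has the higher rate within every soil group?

Blend 1

Silt: Blend 1 187/455 = 41.1%, the synthetic mix 114/379 = 30.1% → Blend 1
Loam: Blend 1 47/352 = 13.4%, the synthetic mix 14/178 = 7.9% → Blend 1
Sandy soil: Blend 1 228/401 = 56.9%, the synthetic mix 146/350 = 41.7% → Blend 1
Clay: Blend 1 219/326 = 67.2%, the synthetic mix 150/248 = 60.5% → Blend 1
Blend 1 has the higher rate in all 4 groups.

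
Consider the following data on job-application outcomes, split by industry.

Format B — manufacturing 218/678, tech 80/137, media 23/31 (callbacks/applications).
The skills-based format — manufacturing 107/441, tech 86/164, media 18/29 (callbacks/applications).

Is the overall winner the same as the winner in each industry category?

Manufacturing: Format B 218/678 = 32.2%, the skills-based format 107/441 = 24.3% → Format B
Tech: Format B 80/137 = 58.4%, the skills-based format 86/164 = 52.4% → Format B
Media: Format B 23/31 = 74.2%, the skills-based format 18/29 = 62.1% → Format B
Overall: Format B 321/846 = 37.9%, the skills-based format 211/634 = 33.3% → Format B
Format B wins overall and in every industry group — no reversal.

Yes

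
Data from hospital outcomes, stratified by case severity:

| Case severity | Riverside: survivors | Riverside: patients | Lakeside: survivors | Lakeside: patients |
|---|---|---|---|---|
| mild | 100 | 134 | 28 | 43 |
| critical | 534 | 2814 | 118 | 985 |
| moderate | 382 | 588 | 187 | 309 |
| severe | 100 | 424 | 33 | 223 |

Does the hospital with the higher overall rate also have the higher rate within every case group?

Mild: Riverside 100/134 = 74.6%, Lakeside 28/43 = 65.1% → Riverside
Critical: Riverside 534/2814 = 19.0%, Lakeside 118/985 = 12.0% → Riverside
Moderate: Riverside 382/588 = 65.0%, Lakeside 187/309 = 60.5% → Riverside
Severe: Riverside 100/424 = 23.6%, Lakeside 33/223 = 14.8% → Riverside
Overall: Riverside 1116/3960 = 28.2%, Lakeside 366/1560 = 23.5% → Riverside
Riverside wins overall and in every case group — no reversal.

Yes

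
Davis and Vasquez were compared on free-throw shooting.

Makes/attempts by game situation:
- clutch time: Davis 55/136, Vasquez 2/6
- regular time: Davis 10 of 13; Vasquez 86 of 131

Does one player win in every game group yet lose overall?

Clutch time: Davis 55/136 = 40.4%, Vasquez 2/6 = 33.3% → Davis
Regular time: Davis 10/13 = 76.9%, Vasquez 86/131 = 65.6% → Davis
Overall: Davis 65/149 = 43.6%, Vasquez 88/137 = 64.2% → Vasquez
Davis wins each game group but Vasquez wins overall — the comparison reverses. Davis's attempts skew toward clutch time, which has a lower base rate.

Yes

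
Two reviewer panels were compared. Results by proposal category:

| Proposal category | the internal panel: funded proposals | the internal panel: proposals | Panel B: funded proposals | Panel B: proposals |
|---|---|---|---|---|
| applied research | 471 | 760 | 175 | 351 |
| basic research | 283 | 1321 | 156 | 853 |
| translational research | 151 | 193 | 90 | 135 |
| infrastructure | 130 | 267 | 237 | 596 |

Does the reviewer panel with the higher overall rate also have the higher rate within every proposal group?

Applied research: the internal panel 471/760 = 62.0%, Panel B 175/351 = 49.9% → the internal panel
Basic research: the internal panel 283/1321 = 21.4%, Panel B 156/853 = 18.3% → the internal panel
Translational research: the internal panel 151/193 = 78.2%, Panel B 90/135 = 66.7% → the internal panel
Infrastructure: the internal panel 130/267 = 48.7%, Panel B 237/596 = 39.8% → the internal panel
Overall: the internal panel 1035/2541 = 40.7%, Panel B 658/1935 = 34.0% → the internal panel
The internal panel wins overall and in every proposal group — no reversal.

Yes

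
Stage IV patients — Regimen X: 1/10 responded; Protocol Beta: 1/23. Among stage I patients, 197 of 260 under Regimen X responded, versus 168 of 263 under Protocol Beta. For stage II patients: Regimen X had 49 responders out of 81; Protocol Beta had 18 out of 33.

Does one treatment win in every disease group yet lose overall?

No

Stage IV: Regimen X 1/10 = 10.0%, Protocol Beta 1/23 = 4.3% → Regimen X
Stage I: Regimen X 197/260 = 75.8%, Protocol Beta 168/263 = 63.9% → Regimen X
Stage II: Regimen X 49/81 = 60.5%, Protocol Beta 18/33 = 54.5% → Regimen X
Overall: Regimen X 247/351 = 70.4%, Protocol Beta 187/319 = 58.6% → Regimen X
Regimen X wins overall and in every disease group — no reversal.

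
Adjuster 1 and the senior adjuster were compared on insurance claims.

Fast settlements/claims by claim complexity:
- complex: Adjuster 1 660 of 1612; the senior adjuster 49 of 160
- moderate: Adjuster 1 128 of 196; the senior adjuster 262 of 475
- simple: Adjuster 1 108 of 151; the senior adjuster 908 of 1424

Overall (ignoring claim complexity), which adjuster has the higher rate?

the senior adjuster

Complex: Adjuster 1 660/1612 = 40.9%, the senior adjuster 49/160 = 30.6% → Adjuster 1
Moderate: Adjuster 1 128/196 = 65.3%, the senior adjuster 262/475 = 55.2% → Adjuster 1
Simple: Adjuster 1 108/151 = 71.5%, the senior adjuster 908/1424 = 63.8% → Adjuster 1
Overall: Adjuster 1 896/1959 = 45.7%, the senior adjuster 1219/2059 = 59.2% → the senior adjuster
(Adjuster 1 wins every claim group but the senior adjuster wins overall — Adjuster 1's claims skew toward the low-rate complex group.)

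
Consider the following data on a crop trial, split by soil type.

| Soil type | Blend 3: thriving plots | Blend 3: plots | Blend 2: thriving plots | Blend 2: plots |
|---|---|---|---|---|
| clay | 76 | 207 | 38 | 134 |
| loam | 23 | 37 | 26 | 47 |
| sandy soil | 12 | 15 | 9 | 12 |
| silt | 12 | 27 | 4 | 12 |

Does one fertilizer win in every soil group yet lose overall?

No

Clay: Blend 3 76/207 = 36.7%, Blend 2 38/134 = 28.4% → Blend 3
Loam: Blend 3 23/37 = 62.2%, Blend 2 26/47 = 55.3% → Blend 3
Sandy soil: Blend 3 12/15 = 80.0%, Blend 2 9/12 = 75.0% → Blend 3
Silt: Blend 3 12/27 = 44.4%, Blend 2 4/12 = 33.3% → Blend 3
Overall: Blend 3 123/286 = 43.0%, Blend 2 77/205 = 37.6% → Blend 3
Blend 3 wins overall and in every soil group — no reversal.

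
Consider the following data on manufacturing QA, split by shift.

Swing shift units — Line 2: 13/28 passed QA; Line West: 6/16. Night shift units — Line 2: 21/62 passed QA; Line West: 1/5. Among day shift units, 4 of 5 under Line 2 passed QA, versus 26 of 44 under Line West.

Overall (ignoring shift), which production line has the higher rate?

Swing shift: Line 2 13/28 = 46.4%, Line West 6/16 = 37.5% → Line 2
Night shift: Line 2 21/62 = 33.9%, Line West 1/5 = 20.0% → Line 2
Day shift: Line 2 4/5 = 80.0%, Line West 26/44 = 59.1% → Line 2
Overall: Line 2 38/95 = 40.0%, Line West 33/65 = 50.8% → Line West
(Line 2 wins every shift group but Line West wins overall — Line 2's units skew toward the low-rate night shift group.)

Line West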